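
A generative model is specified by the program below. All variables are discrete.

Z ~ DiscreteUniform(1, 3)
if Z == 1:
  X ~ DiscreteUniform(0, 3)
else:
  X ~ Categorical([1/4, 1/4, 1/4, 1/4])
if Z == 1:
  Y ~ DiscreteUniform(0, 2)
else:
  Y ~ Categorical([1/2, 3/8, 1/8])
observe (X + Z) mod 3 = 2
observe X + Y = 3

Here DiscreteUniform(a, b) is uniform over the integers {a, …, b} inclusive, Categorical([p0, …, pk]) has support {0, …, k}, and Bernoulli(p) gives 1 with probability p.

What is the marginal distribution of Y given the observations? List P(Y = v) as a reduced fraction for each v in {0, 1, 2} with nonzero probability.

P(Y=0) = 12/29, P(Y=1) = 9/29, P(Y=2) = 8/29

Enumerate traces; 3 have nonzero weight after conditioning:
  (Z=1, X=1, Y=2) weight 1/36
  (Z=2, X=3, Y=0) weight 1/24
  (Z=3, X=2, Y=1) weight 1/32
Group by Y:
  weight(Y=0) = 1/24
  weight(Y=1) = 1/32
  weight(Y=2) = 1/36
Total weight = 1/24 + 1/32 + 1/36 = 29/288
P(Y=0 | obs) = 1/24 / 29/288 = 12/29
P(Y=1 | obs) = 1/32 / 29/288 = 9/29
P(Y=2 | obs) = 1/36 / 29/288 = 8/29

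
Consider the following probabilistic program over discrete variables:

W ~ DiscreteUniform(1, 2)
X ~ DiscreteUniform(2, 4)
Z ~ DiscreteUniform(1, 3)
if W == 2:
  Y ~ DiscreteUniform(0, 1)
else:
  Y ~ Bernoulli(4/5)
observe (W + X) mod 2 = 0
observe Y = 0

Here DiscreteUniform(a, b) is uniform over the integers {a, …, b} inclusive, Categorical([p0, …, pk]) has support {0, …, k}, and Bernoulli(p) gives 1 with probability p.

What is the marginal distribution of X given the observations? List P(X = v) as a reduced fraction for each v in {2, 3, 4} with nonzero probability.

Enumerate traces; 9 have nonzero weight after conditioning:
  (W=1, X=3, Z=1, Y=0) weight 1/90
  (W=1, X=3, Z=2, Y=0) weight 1/90
  (W=1, X=3, Z=3, Y=0) weight 1/90
  (W=2, X=2, Z=1, Y=0) weight 1/36
  (W=2, X=2, Z=2, Y=0) weight 1/36
  (W=2, X=2, Z=3, Y=0) weight 1/36
  (W=2, X=4, Z=1, Y=0) weight 1/36
  (W=2, X=4, Z=2, Y=0) weight 1/36
  … 1 more
Group by X:
  weight(X=2) = 1/12
  weight(X=3) = 1/30
  weight(X=4) = 1/12
Total weight = 1/12 + 1/30 + 1/12 = 1/5
P(X=2 | obs) = 1/12 / 1/5 = 5/12
P(X=3 | obs) = 1/30 / 1/5 = 1/6
P(X=4 | obs) = 1/12 / 1/5 = 5/12

P(X=2) = 5/12, P(X=3) = 1/6, P(X=4) = 5/12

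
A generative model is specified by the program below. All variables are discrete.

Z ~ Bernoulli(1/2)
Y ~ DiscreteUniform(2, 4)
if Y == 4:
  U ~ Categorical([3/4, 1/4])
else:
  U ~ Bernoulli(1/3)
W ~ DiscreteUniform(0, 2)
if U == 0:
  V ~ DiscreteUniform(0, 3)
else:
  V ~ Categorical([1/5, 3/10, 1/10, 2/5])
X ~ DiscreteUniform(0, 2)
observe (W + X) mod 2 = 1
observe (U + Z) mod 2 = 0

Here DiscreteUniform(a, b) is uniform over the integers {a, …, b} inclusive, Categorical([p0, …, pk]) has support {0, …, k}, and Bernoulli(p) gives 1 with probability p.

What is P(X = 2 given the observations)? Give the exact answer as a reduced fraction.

P(X = 2 | obs) = 1/4

Enumerate traces; 96 have nonzero weight after conditioning:
  (Z=0, Y=2, U=0, W=0, V=0, X=1) weight 1/324
  (Z=0, Y=2, U=0, W=0, V=1, X=1) weight 1/324
  (Z=0, Y=2, U=0, W=0, V=2, X=1) weight 1/324
  (Z=0, Y=2, U=0, W=0, V=3, X=1) weight 1/324
  (Z=0, Y=2, U=0, W=1, V=0, X=0) weight 1/324
  (Z=0, Y=2, U=0, W=1, V=0, X=2) weight 1/324
  (Z=0, Y=2, U=0, W=1, V=1, X=0) weight 1/324
  (Z=0, Y=2, U=0, W=1, V=1, X=2) weight 1/324
  … 88 more
Group by X:
  weight(X=0) = 1/18
  weight(X=1) = 1/9
  weight(X=2) = 1/18
Total weight = 1/18 + 1/9 + 1/18 = 2/9
P(X=0 | obs) = 1/18 / 2/9 = 1/4
P(X=1 | obs) = 1/9 / 2/9 = 1/2
P(X=2 | obs) = 1/18 / 2/9 = 1/4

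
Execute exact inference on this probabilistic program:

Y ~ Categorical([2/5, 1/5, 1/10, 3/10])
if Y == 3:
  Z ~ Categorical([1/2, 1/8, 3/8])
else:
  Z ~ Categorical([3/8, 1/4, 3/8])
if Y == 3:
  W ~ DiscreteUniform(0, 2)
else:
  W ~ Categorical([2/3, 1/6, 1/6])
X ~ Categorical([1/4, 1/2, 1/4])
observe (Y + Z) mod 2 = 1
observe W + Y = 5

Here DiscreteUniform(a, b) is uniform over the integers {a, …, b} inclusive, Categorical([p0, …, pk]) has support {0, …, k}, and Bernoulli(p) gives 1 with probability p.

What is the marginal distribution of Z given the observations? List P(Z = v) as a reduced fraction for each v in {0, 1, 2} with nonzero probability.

P(Z=0) = 4/7, P(Z=2) = 3/7

Enumerate traces; 6 have nonzero weight after conditioning:
  (Y=3, Z=0, W=2, X=0) weight 1/80
  (Y=3, Z=0, W=2, X=1) weight 1/40
  (Y=3, Z=0, W=2, X=2) weight 1/80
  (Y=3, Z=2, W=2, X=0) weight 3/320
  (Y=3, Z=2, W=2, X=1) weight 3/160
  (Y=3, Z=2, W=2, X=2) weight 3/320
Group by Z:
  weight(Z=0) = 1/20
  weight(Z=2) = 3/80
Total weight = 1/20 + 3/80 = 7/80
P(Z=0 | obs) = 1/20 / 7/80 = 4/7
P(Z=2 | obs) = 3/80 / 7/80 = 3/7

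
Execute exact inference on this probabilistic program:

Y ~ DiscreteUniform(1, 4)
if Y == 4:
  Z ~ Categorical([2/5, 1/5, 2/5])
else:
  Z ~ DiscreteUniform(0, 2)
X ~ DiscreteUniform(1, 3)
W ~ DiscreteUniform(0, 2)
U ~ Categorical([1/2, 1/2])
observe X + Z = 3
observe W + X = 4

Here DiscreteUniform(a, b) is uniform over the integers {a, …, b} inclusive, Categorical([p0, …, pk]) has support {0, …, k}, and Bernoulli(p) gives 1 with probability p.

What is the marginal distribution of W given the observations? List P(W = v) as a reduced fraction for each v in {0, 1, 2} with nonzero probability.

P(W=1) = 7/13, P(W=2) = 6/13

Enumerate traces; 16 have nonzero weight after conditioning:
  (Y=1, Z=0, X=3, W=1, U=0) weight 1/216
  (Y=1, Z=0, X=3, W=1, U=1) weight 1/216
  (Y=1, Z=1, X=2, W=2, U=0) weight 1/216
  (Y=1, Z=1, X=2, W=2, U=1) weight 1/216
  (Y=2, Z=0, X=3, W=1, U=0) weight 1/216
  (Y=2, Z=0, X=3, W=1, U=1) weight 1/216
  (Y=2, Z=1, X=2, W=2, U=0) weight 1/216
  (Y=2, Z=1, X=2, W=2, U=1) weight 1/216
  … 8 more
Group by W:
  weight(W=1) = 7/180
  weight(W=2) = 1/30
Total weight = 7/180 + 1/30 = 13/180
P(W=1 | obs) = 7/180 / 13/180 = 7/13
P(W=2 | obs) = 1/30 / 13/180 = 6/13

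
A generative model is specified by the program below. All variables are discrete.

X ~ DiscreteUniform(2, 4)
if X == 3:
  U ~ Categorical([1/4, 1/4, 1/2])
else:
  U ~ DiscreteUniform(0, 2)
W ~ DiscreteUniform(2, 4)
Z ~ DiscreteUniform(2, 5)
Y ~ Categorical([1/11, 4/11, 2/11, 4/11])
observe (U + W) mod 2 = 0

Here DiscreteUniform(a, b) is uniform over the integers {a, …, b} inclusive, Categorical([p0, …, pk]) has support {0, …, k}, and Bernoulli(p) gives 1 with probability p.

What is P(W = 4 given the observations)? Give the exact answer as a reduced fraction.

Enumerate traces; 240 have nonzero weight after conditioning:
  (X=2, U=0, W=2, Z=2, Y=0) weight 1/1188
  (X=2, U=0, W=2, Z=2, Y=1) weight 1/297
  (X=2, U=0, W=2, Z=2, Y=2) weight 1/594
  (X=2, U=0, W=2, Z=2, Y=3) weight 1/297
  (X=2, U=0, W=2, Z=3, Y=0) weight 1/1188
  (X=2, U=0, W=2, Z=3, Y=1) weight 1/297
  (X=2, U=0, W=2, Z=3, Y=2) weight 1/594
  (X=2, U=0, W=2, Z=3, Y=3) weight 1/297
  (X=2, U=0, W=4, Z=2, Y=0) weight 1/1188
  (X=2, U=1, W=3, Z=2, Y=0) weight 1/1188
  … 230 more
Group by W:
  weight(W=2) = 25/108
  weight(W=3) = 11/108
  weight(W=4) = 25/108
Total weight = 25/108 + 11/108 + 25/108 = 61/108
P(W=2 | obs) = 25/108 / 61/108 = 25/61
P(W=3 | obs) = 11/108 / 61/108 = 11/61
P(W=4 | obs) = 25/108 / 61/108 = 25/61

P(W = 4 | obs) = 25/61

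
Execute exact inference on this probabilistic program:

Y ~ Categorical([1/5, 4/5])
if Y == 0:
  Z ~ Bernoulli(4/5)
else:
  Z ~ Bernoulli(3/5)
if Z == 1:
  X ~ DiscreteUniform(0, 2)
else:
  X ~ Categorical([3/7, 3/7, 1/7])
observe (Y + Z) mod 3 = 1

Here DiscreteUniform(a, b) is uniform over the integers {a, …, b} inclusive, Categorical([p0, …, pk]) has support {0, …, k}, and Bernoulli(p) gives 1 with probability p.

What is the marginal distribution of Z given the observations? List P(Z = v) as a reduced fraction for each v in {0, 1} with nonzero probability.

Enumerate traces; 6 have nonzero weight after conditioning:
  (Y=0, Z=1, X=0) weight 4/75
  (Y=0, Z=1, X=1) weight 4/75
  (Y=0, Z=1, X=2) weight 4/75
  (Y=1, Z=0, X=0) weight 24/175
  (Y=1, Z=0, X=1) weight 24/175
  (Y=1, Z=0, X=2) weight 8/175
Group by Z:
  weight(Z=0) = 8/25
  weight(Z=1) = 4/25
Total weight = 8/25 + 4/25 = 12/25
P(Z=0 | obs) = 8/25 / 12/25 = 2/3
P(Z=1 | obs) = 4/25 / 12/25 = 1/3

P(Z=0) = 2/3, P(Z=1) = 1/3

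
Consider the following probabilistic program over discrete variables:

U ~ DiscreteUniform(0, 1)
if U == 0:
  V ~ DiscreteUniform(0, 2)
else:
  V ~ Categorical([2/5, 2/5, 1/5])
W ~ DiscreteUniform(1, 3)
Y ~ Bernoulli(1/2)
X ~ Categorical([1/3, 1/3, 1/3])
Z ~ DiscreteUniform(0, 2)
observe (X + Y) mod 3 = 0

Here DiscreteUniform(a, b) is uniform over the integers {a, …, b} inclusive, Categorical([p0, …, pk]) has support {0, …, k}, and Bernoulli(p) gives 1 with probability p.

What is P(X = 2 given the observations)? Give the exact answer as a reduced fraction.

Enumerate traces; 108 have nonzero weight after conditioning:
  (U=0, V=0, W=1, Y=0, X=0, Z=0) weight 1/324
  (U=0, V=0, W=1, Y=0, X=0, Z=1) weight 1/324
  (U=0, V=0, W=1, Y=0, X=0, Z=2) weight 1/324
  (U=0, V=0, W=1, Y=1, X=2, Z=0) weight 1/324
  (U=0, V=0, W=1, Y=1, X=2, Z=1) weight 1/324
  (U=0, V=0, W=1, Y=1, X=2, Z=2) weight 1/324
  (U=0, V=0, W=2, Y=0, X=0, Z=0) weight 1/324
  (U=0, V=0, W=2, Y=0, X=0, Z=1) weight 1/324
  … 100 more
Group by X:
  weight(X=0) = 1/6
  weight(X=2) = 1/6
Total weight = 1/6 + 1/6 = 1/3
P(X=0 | obs) = 1/6 / 1/3 = 1/2
P(X=2 | obs) = 1/6 / 1/3 = 1/2

P(X = 2 | obs) = 1/2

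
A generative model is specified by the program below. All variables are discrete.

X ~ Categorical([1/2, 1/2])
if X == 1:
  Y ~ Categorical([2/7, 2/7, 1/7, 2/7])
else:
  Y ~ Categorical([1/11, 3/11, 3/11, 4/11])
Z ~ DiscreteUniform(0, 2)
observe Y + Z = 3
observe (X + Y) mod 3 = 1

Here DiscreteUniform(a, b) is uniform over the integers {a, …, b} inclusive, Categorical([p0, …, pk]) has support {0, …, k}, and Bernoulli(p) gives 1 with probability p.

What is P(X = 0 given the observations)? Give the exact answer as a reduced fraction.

P(X = 0 | obs) = 21/43

Enumerate traces; 2 have nonzero weight after conditioning:
  (X=0, Y=1, Z=2) weight 1/22
  (X=1, Y=3, Z=0) weight 1/21
Group by X:
  weight(X=0) = 1/22
  weight(X=1) = 1/21
Total weight = 1/22 + 1/21 = 43/462
P(X=0 | obs) = 1/22 / 43/462 = 21/43
P(X=1 | obs) = 1/21 / 43/462 = 22/43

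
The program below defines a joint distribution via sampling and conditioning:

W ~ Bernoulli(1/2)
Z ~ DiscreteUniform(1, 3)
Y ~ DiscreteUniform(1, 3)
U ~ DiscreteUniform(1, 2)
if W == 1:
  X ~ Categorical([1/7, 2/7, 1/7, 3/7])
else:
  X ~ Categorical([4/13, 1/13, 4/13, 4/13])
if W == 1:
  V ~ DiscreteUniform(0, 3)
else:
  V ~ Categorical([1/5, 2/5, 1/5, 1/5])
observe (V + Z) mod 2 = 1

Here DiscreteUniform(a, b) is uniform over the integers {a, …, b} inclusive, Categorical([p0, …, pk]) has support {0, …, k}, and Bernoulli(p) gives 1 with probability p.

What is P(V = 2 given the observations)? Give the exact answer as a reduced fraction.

P(V = 2 | obs) = 9/29

Enumerate traces; 288 have nonzero weight after conditioning:
  (W=0, Z=1, Y=1, U=1, X=0, V=0) weight 1/585
  (W=0, Z=1, Y=1, U=1, X=0, V=2) weight 1/585
  (W=0, Z=1, Y=1, U=1, X=1, V=0) weight 1/2340
  (W=0, Z=1, Y=1, U=1, X=1, V=2) weight 1/2340
  (W=0, Z=1, Y=1, U=1, X=2, V=0) weight 1/585
  (W=0, Z=1, Y=1, U=1, X=2, V=2) weight 1/585
  (W=0, Z=1, Y=1, U=1, X=3, V=0) weight 1/585
  (W=0, Z=1, Y=1, U=1, X=3, V=2) weight 1/585
  (W=0, Z=2, Y=1, U=1, X=0, V=1) weight 2/585
  (W=0, Z=2, Y=1, U=1, X=0, V=3) weight 1/585
  … 278 more
Group by V:
  weight(V=0) = 3/20
  weight(V=1) = 13/120
  weight(V=2) = 3/20
  weight(V=3) = 3/40
Total weight = 3/20 + 13/120 + 3/20 + 3/40 = 29/60
P(V=0 | obs) = 3/20 / 29/60 = 9/29
P(V=1 | obs) = 13/120 / 29/60 = 13/58
P(V=2 | obs) = 3/20 / 29/60 = 9/29
P(V=3 | obs) = 3/40 / 29/60 = 9/58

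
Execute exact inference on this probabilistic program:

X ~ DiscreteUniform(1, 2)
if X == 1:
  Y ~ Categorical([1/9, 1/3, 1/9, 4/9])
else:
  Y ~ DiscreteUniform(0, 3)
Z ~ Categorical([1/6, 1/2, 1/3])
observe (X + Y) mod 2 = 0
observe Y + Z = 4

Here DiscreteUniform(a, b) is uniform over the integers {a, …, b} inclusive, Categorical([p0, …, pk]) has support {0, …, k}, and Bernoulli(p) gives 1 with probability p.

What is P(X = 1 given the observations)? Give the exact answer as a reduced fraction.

Enumerate traces; 2 have nonzero weight after conditioning:
  (X=1, Y=3, Z=1) weight 1/9
  (X=2, Y=2, Z=2) weight 1/24
Group by X:
  weight(X=1) = 1/9
  weight(X=2) = 1/24
Total weight = 1/9 + 1/24 = 11/72
P(X=1 | obs) = 1/9 / 11/72 = 8/11
P(X=2 | obs) = 1/24 / 11/72 = 3/11

P(X = 1 | obs) = 8/11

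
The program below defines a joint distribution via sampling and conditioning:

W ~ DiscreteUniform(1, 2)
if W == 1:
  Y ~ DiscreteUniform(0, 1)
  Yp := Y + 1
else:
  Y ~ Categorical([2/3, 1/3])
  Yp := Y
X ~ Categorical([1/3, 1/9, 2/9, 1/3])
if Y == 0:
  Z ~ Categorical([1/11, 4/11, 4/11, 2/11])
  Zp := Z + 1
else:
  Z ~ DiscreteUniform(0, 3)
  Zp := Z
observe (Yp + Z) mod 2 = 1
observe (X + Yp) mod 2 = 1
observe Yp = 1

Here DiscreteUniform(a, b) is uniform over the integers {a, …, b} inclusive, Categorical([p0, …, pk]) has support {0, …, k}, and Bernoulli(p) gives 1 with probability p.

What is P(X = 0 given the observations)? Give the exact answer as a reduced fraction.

P(X = 0 | obs) = 3/5

Enumerate traces; 8 have nonzero weight after conditioning:
  (W=1, Y=0, X=0, Z=0) weight 1/132
  (W=1, Y=0, X=0, Z=2) weight 1/33
  (W=1, Y=0, X=2, Z=0) weight 1/198
  (W=1, Y=0, X=2, Z=2) weight 2/99
  (W=2, Y=1, X=0, Z=0) weight 1/72
  (W=2, Y=1, X=0, Z=2) weight 1/72
  (W=2, Y=1, X=2, Z=0) weight 1/108
  (W=2, Y=1, X=2, Z=2) weight 1/108
Group by X:
  weight(X=0) = 13/198
  weight(X=2) = 13/297
Total weight = 13/198 + 13/297 = 65/594
P(X=0 | obs) = 13/198 / 65/594 = 3/5
P(X=2 | obs) = 13/297 / 65/594 = 2/5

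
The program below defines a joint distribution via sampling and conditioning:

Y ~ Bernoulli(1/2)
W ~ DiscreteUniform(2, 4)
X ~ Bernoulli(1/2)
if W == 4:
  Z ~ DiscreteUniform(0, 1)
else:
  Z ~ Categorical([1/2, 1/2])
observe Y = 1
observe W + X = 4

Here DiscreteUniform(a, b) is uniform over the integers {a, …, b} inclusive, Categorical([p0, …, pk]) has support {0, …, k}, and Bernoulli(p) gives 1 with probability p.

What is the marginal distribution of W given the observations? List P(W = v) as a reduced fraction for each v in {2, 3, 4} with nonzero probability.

Enumerate traces; 4 have nonzero weight after conditioning:
  (Y=1, W=3, X=1, Z=0) weight 1/24
  (Y=1, W=3, X=1, Z=1) weight 1/24
  (Y=1, W=4, X=0, Z=0) weight 1/24
  (Y=1, W=4, X=0, Z=1) weight 1/24
Group by W:
  weight(W=3) = 1/12
  weight(W=4) = 1/12
Total weight = 1/12 + 1/12 = 1/6
P(W=3 | obs) = 1/12 / 1/6 = 1/2
P(W=4 | obs) = 1/12 / 1/6 = 1/2

P(W=3) = 1/2, P(W=4) = 1/2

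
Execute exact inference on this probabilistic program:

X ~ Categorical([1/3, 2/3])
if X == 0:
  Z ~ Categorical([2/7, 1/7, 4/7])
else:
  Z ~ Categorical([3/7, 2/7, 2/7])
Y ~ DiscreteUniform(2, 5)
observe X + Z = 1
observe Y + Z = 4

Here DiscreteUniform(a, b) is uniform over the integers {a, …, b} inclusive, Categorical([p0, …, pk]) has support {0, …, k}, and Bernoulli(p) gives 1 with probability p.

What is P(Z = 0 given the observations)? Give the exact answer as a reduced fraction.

Enumerate traces; 2 have nonzero weight after conditioning:
  (X=0, Z=1, Y=3) weight 1/84
  (X=1, Z=0, Y=4) weight 1/14
Group by Z:
  weight(Z=0) = 1/14
  weight(Z=1) = 1/84
Total weight = 1/14 + 1/84 = 1/12
P(Z=0 | obs) = 1/14 / 1/12 = 6/7
P(Z=1 | obs) = 1/84 / 1/12 = 1/7

P(Z = 0 | obs) = 6/7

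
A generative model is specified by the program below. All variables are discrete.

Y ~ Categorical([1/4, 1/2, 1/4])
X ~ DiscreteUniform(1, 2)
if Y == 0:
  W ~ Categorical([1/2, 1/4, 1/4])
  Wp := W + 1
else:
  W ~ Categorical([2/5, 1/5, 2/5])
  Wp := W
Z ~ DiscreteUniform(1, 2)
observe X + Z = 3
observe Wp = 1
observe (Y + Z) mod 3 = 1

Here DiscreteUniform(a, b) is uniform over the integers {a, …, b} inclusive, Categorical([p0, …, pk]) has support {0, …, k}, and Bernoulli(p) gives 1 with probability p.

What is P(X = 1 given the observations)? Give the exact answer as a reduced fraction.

Enumerate traces; 2 have nonzero weight after conditioning:
  (Y=0, X=2, W=0, Z=1) weight 1/32
  (Y=2, X=1, W=1, Z=2) weight 1/80
Group by X:
  weight(X=1) = 1/80
  weight(X=2) = 1/32
Total weight = 1/80 + 1/32 = 7/160
P(X=1 | obs) = 1/80 / 7/160 = 2/7
P(X=2 | obs) = 1/32 / 7/160 = 5/7

P(X = 1 | obs) = 2/7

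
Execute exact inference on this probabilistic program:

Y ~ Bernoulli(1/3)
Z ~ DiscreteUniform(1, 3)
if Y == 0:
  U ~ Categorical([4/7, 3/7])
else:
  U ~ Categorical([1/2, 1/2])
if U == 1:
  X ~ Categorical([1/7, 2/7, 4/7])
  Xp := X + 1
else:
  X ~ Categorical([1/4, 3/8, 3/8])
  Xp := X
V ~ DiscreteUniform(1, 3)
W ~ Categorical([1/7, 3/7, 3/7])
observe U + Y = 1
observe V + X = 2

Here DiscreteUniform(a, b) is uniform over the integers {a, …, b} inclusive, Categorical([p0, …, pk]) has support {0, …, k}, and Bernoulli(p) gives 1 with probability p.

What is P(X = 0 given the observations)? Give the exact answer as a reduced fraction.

P(X = 0 | obs) = 194/533

Enumerate traces; 36 have nonzero weight after conditioning:
  (Y=0, Z=1, U=1, X=0, V=2, W=0) weight 2/3087
  (Y=0, Z=1, U=1, X=0, V=2, W=1) weight 2/1029
  (Y=0, Z=1, U=1, X=0, V=2, W=2) weight 2/1029
  (Y=0, Z=1, U=1, X=1, V=1, W=0) weight 4/3087
  (Y=0, Z=1, U=1, X=1, V=1, W=1) weight 4/1029
  (Y=0, Z=1, U=1, X=1, V=1, W=2) weight 4/1029
  (Y=0, Z=2, U=1, X=0, V=2, W=0) weight 2/3087
  (Y=0, Z=2, U=1, X=0, V=2, W=1) weight 2/1029
  … 28 more
Group by X:
  weight(X=0) = 97/3528
  weight(X=1) = 113/2352
Total weight = 97/3528 + 113/2352 = 533/7056
P(X=0 | obs) = 97/3528 / 533/7056 = 194/533
P(X=1 | obs) = 113/2352 / 533/7056 = 339/533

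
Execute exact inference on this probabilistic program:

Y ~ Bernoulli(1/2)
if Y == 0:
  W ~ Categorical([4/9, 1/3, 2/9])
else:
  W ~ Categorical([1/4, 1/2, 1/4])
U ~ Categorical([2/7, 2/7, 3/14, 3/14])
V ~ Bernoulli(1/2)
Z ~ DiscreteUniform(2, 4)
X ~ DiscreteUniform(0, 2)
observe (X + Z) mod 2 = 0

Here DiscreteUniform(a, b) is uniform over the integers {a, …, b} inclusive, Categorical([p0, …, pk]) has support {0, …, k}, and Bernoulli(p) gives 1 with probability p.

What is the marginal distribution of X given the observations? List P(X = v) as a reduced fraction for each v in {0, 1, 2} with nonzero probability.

P(X=0) = 2/5, P(X=1) = 1/5, P(X=2) = 2/5

Enumerate traces; 240 have nonzero weight after conditioning:
  (Y=0, W=0, U=0, V=0, Z=2, X=0) weight 2/567
  (Y=0, W=0, U=0, V=0, Z=2, X=2) weight 2/567
  (Y=0, W=0, U=0, V=0, Z=3, X=1) weight 2/567
  (Y=0, W=0, U=0, V=0, Z=4, X=0) weight 2/567
  (Y=0, W=0, U=0, V=0, Z=4, X=2) weight 2/567
  (Y=0, W=0, U=0, V=1, Z=2, X=0) weight 2/567
  (Y=0, W=0, U=0, V=1, Z=2, X=2) weight 2/567
  (Y=0, W=0, U=0, V=1, Z=3, X=1) weight 2/567
  … 232 more
Group by X:
  weight(X=0) = 2/9
  weight(X=1) = 1/9
  weight(X=2) = 2/9
Total weight = 2/9 + 1/9 + 2/9 = 5/9
P(X=0 | obs) = 2/9 / 5/9 = 2/5
P(X=1 | obs) = 1/9 / 5/9 = 1/5
P(X=2 | obs) = 2/9 / 5/9 = 2/5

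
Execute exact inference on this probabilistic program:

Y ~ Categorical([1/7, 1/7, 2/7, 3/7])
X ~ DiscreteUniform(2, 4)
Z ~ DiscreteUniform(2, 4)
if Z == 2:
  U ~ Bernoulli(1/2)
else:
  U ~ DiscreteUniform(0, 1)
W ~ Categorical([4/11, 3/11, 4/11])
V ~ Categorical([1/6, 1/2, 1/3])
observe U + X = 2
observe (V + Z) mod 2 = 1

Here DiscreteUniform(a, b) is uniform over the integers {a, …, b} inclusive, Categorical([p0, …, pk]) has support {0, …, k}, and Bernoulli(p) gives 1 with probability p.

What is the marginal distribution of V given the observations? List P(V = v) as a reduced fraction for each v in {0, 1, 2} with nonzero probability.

P(V=0) = 1/9, P(V=1) = 2/3, P(V=2) = 2/9

Enumerate traces; 48 have nonzero weight after conditioning:
  (Y=0, X=2, Z=2, U=0, W=0, V=1) weight 1/693
  (Y=0, X=2, Z=2, U=0, W=1, V=1) weight 1/924
  (Y=0, X=2, Z=2, U=0, W=2, V=1) weight 1/693
  (Y=0, X=2, Z=3, U=0, W=0, V=0) weight 1/2079
  (Y=0, X=2, Z=3, U=0, W=0, V=2) weight 2/2079
  (Y=0, X=2, Z=3, U=0, W=1, V=0) weight 1/2772
  (Y=0, X=2, Z=3, U=0, W=1, V=2) weight 1/1386
  (Y=0, X=2, Z=3, U=0, W=2, V=0) weight 1/2079
  … 40 more
Group by V:
  weight(V=0) = 1/108
  weight(V=1) = 1/18
  weight(V=2) = 1/54
Total weight = 1/108 + 1/18 + 1/54 = 1/12
P(V=0 | obs) = 1/108 / 1/12 = 1/9
P(V=1 | obs) = 1/18 / 1/12 = 2/3
P(V=2 | obs) = 1/54 / 1/12 = 2/9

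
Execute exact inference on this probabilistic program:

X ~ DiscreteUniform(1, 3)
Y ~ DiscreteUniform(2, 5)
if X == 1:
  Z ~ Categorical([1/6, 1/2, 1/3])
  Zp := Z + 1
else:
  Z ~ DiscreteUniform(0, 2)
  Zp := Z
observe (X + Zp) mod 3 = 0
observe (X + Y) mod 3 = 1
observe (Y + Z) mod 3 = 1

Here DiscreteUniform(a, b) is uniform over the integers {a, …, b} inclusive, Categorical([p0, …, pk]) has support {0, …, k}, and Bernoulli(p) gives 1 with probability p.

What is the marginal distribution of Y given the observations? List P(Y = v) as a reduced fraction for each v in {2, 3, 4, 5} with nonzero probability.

Enumerate traces; 2 have nonzero weight after conditioning:
  (X=1, Y=3, Z=1) weight 1/24
  (X=3, Y=4, Z=0) weight 1/36
Group by Y:
  weight(Y=3) = 1/24
  weight(Y=4) = 1/36
Total weight = 1/24 + 1/36 = 5/72
P(Y=3 | obs) = 1/24 / 5/72 = 3/5
P(Y=4 | obs) = 1/36 / 5/72 = 2/5

P(Y=3) = 3/5, P(Y=4) = 2/5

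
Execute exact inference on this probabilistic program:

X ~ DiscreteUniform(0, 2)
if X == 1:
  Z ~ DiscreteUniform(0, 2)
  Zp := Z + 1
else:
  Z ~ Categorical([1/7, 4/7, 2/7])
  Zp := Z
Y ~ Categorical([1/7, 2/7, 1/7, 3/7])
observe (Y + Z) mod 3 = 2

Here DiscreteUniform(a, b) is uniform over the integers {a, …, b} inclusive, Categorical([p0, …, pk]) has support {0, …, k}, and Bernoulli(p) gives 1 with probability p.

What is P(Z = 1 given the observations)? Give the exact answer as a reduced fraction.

Enumerate traces; 12 have nonzero weight after conditioning:
  (X=0, Z=0, Y=2) weight 1/147
  (X=0, Z=1, Y=1) weight 8/147
  (X=0, Z=2, Y=0) weight 2/147
  (X=0, Z=2, Y=3) weight 2/49
  (X=1, Z=0, Y=2) weight 1/63
  (X=1, Z=1, Y=1) weight 2/63
  (X=1, Z=2, Y=0) weight 1/63
  (X=1, Z=2, Y=3) weight 1/21
  … 4 more
Group by Z:
  weight(Z=0) = 13/441
  weight(Z=1) = 62/441
  weight(Z=2) = 76/441
Total weight = 13/441 + 62/441 + 76/441 = 151/441
P(Z=0 | obs) = 13/441 / 151/441 = 13/151
P(Z=1 | obs) = 62/441 / 151/441 = 62/151
P(Z=2 | obs) = 76/441 / 151/441 = 76/151

P(Z = 1 | obs) = 62/151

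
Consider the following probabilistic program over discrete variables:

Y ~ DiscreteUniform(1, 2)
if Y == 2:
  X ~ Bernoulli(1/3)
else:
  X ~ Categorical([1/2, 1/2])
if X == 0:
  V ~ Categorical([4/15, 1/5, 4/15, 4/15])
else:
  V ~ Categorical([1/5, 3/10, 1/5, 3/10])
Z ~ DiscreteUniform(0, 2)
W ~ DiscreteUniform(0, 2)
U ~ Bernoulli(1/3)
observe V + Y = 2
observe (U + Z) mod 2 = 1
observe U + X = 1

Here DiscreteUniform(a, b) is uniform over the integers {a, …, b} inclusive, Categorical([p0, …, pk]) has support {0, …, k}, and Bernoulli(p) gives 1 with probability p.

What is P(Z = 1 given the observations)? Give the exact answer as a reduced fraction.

Enumerate traces; 18 have nonzero weight after conditioning:
  (Y=1, X=0, V=1, Z=0, W=0, U=1) weight 1/540
  (Y=1, X=0, V=1, Z=0, W=1, U=1) weight 1/540
  (Y=1, X=0, V=1, Z=0, W=2, U=1) weight 1/540
  (Y=1, X=0, V=1, Z=2, W=0, U=1) weight 1/540
  (Y=1, X=0, V=1, Z=2, W=1, U=1) weight 1/540
  (Y=1, X=0, V=1, Z=2, W=2, U=1) weight 1/540
  (Y=1, X=1, V=1, Z=1, W=0, U=0) weight 1/180
  (Y=1, X=1, V=1, Z=1, W=1, U=0) weight 1/180
  … 10 more
Group by Z:
  weight(Z=0) = 5/324
  weight(Z=1) = 13/540
  weight(Z=2) = 5/324
Total weight = 5/324 + 13/540 + 5/324 = 89/1620
P(Z=0 | obs) = 5/324 / 89/1620 = 25/89
P(Z=1 | obs) = 13/540 / 89/1620 = 39/89
P(Z=2 | obs) = 5/324 / 89/1620 = 25/89

P(Z = 1 | obs) = 39/89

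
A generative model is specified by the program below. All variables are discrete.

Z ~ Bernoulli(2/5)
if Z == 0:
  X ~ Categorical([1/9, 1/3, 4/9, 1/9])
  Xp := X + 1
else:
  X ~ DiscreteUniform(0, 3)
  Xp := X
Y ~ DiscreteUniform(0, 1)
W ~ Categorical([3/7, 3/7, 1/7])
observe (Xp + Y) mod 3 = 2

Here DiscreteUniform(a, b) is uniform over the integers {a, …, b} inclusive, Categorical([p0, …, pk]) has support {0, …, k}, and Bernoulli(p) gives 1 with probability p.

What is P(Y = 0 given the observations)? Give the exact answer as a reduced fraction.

Enumerate traces; 15 have nonzero weight after conditioning:
  (Z=0, X=0, Y=1, W=0) weight 1/70
  (Z=0, X=0, Y=1, W=1) weight 1/70
  (Z=0, X=0, Y=1, W=2) weight 1/210
  (Z=0, X=1, Y=0, W=0) weight 3/70
  (Z=0, X=1, Y=0, W=1) weight 3/70
  (Z=0, X=1, Y=0, W=2) weight 1/70
  (Z=0, X=3, Y=1, W=0) weight 1/70
  (Z=0, X=3, Y=1, W=1) weight 1/70
  … 7 more
Group by Y:
  weight(Y=0) = 3/20
  weight(Y=1) = 7/60
Total weight = 3/20 + 7/60 = 4/15
P(Y=0 | obs) = 3/20 / 4/15 = 9/16
P(Y=1 | obs) = 7/60 / 4/15 = 7/16

P(Y = 0 | obs) = 9/16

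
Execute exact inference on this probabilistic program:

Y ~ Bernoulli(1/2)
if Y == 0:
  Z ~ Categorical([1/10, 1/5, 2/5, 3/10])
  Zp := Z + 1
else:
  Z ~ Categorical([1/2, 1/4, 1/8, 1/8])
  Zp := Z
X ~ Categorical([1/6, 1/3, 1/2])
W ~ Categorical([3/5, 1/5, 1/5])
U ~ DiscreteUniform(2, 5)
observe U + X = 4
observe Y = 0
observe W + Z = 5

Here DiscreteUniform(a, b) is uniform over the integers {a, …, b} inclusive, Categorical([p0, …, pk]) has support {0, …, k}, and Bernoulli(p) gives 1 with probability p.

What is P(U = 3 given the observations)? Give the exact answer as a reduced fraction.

P(U = 3 | obs) = 1/3

Enumerate traces; 3 have nonzero weight after conditioning:
  (Y=0, Z=3, X=0, W=2, U=4) weight 1/800
  (Y=0, Z=3, X=1, W=2, U=3) weight 1/400
  (Y=0, Z=3, X=2, W=2, U=2) weight 3/800
Group by U:
  weight(U=2) = 3/800
  weight(U=3) = 1/400
  weight(U=4) = 1/800
Total weight = 3/800 + 1/400 + 1/800 = 3/400
P(U=2 | obs) = 3/800 / 3/400 = 1/2
P(U=3 | obs) = 1/400 / 3/400 = 1/3
P(U=4 | obs) = 1/800 / 3/400 = 1/6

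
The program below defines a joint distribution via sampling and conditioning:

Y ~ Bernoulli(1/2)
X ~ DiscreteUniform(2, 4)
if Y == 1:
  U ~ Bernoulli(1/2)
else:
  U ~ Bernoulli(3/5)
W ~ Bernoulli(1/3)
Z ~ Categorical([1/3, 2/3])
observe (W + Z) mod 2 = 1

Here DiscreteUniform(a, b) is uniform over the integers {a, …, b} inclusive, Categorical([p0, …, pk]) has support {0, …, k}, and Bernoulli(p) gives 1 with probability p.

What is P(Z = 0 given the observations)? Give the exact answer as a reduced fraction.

P(Z = 0 | obs) = 1/5

Enumerate traces; 24 have nonzero weight after conditioning:
  (Y=0, X=2, U=0, W=0, Z=1) weight 4/135
  (Y=0, X=2, U=0, W=1, Z=0) weight 1/135
  (Y=0, X=2, U=1, W=0, Z=1) weight 2/45
  (Y=0, X=2, U=1, W=1, Z=0) weight 1/90
  (Y=0, X=3, U=0, W=0, Z=1) weight 4/135
  (Y=0, X=3, U=0, W=1, Z=0) weight 1/135
  (Y=0, X=3, U=1, W=0, Z=1) weight 2/45
  (Y=0, X=3, U=1, W=1, Z=0) weight 1/90
  … 16 more
Group by Z:
  weight(Z=0) = 1/9
  weight(Z=1) = 4/9
Total weight = 1/9 + 4/9 = 5/9
P(Z=0 | obs) = 1/9 / 5/9 = 1/5
P(Z=1 | obs) = 4/9 / 5/9 = 4/5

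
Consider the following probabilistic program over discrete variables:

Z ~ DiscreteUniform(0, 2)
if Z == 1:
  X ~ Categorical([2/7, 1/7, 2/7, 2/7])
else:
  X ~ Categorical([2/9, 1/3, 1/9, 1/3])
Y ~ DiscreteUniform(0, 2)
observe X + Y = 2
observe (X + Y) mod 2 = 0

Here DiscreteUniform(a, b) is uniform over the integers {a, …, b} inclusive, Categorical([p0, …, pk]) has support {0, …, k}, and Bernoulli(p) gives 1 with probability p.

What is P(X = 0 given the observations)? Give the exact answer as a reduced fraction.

Enumerate traces; 9 have nonzero weight after conditioning:
  (Z=0, X=0, Y=2) weight 2/81
  (Z=0, X=1, Y=1) weight 1/27
  (Z=0, X=2, Y=0) weight 1/81
  (Z=1, X=0, Y=2) weight 2/63
  (Z=1, X=1, Y=1) weight 1/63
  (Z=1, X=2, Y=0) weight 2/63
  (Z=2, X=0, Y=2) weight 2/81
  (Z=2, X=1, Y=1) weight 1/27
  … 1 more
Group by X:
  weight(X=0) = 46/567
  weight(X=1) = 17/189
  weight(X=2) = 32/567
Total weight = 46/567 + 17/189 + 32/567 = 43/189
P(X=0 | obs) = 46/567 / 43/189 = 46/129
P(X=1 | obs) = 17/189 / 43/189 = 17/43
P(X=2 | obs) = 32/567 / 43/189 = 32/129

P(X = 0 | obs) = 46/129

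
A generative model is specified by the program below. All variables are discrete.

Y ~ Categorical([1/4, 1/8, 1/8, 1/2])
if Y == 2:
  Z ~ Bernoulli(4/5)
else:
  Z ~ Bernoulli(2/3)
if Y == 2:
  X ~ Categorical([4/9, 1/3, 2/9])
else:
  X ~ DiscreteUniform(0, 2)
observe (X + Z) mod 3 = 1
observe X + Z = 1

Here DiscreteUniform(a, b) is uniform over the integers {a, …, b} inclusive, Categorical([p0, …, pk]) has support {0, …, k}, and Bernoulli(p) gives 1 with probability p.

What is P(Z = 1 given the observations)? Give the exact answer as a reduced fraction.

Enumerate traces; 8 have nonzero weight after conditioning:
  (Y=0, Z=0, X=1) weight 1/36
  (Y=0, Z=1, X=0) weight 1/18
  (Y=1, Z=0, X=1) weight 1/72
  (Y=1, Z=1, X=0) weight 1/36
  (Y=2, Z=0, X=1) weight 1/120
  (Y=2, Z=1, X=0) weight 2/45
  (Y=3, Z=0, X=1) weight 1/18
  (Y=3, Z=1, X=0) weight 1/9
Group by Z:
  weight(Z=0) = 19/180
  weight(Z=1) = 43/180
Total weight = 19/180 + 43/180 = 31/90
P(Z=0 | obs) = 19/180 / 31/90 = 19/62
P(Z=1 | obs) = 43/180 / 31/90 = 43/62

P(Z = 1 | obs) = 43/62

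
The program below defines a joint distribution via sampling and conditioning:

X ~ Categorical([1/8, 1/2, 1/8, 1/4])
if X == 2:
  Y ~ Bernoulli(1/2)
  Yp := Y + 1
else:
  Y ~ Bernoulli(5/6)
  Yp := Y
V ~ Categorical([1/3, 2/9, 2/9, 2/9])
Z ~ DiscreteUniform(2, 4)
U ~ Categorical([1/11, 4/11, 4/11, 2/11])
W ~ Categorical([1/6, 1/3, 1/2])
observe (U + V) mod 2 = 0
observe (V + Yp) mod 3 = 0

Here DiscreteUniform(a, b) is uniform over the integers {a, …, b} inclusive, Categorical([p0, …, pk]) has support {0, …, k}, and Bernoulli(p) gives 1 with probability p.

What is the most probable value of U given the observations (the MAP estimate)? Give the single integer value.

argmax_v P(U = v | obs) = 2

Enumerate traces; 198 have nonzero weight after conditioning:
  (X=0, Y=0, V=0, Z=2, U=0, W=0) weight 1/28512
  (X=0, Y=0, V=0, Z=2, U=0, W=1) weight 1/14256
  (X=0, Y=0, V=0, Z=2, U=0, W=2) weight 1/9504
  (X=0, Y=0, V=0, Z=2, U=2, W=0) weight 1/7128
  (X=0, Y=0, V=0, Z=2, U=2, W=1) weight 1/3564
  (X=0, Y=0, V=0, Z=2, U=2, W=2) weight 1/2376
  (X=0, Y=0, V=0, Z=3, U=0, W=0) weight 1/28512
  (X=0, Y=0, V=0, Z=3, U=0, W=1) weight 1/14256
  (X=0, Y=0, V=3, Z=2, U=1, W=0) weight 1/10692
  (X=0, Y=0, V=3, Z=2, U=3, W=0) weight 1/21384
  … 188 more
Group by U:
  weight(U=0) = 97/4752
  weight(U=1) = 5/297
  weight(U=2) = 97/1188
  weight(U=3) = 5/594
Total weight = 97/4752 + 5/297 + 97/1188 + 5/594 = 55/432
P(U=0 | obs) = 97/4752 / 55/432 = 97/605
P(U=1 | obs) = 5/297 / 55/432 = 16/121
P(U=2 | obs) = 97/1188 / 55/432 = 388/605
P(U=3 | obs) = 5/594 / 55/432 = 8/121
argmax = 2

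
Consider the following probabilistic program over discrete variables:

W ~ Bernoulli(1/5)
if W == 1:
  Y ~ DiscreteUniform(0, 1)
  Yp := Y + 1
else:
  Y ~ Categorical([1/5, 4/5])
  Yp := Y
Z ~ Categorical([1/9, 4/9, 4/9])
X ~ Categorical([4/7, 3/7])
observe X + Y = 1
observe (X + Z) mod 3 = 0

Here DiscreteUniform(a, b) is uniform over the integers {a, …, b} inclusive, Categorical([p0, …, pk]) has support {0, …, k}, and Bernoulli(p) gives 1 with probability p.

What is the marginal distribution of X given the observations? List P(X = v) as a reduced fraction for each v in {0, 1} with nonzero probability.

P(X=0) = 37/76, P(X=1) = 39/76

Enumerate traces; 4 have nonzero weight after conditioning:
  (W=0, Y=0, Z=2, X=1) weight 16/525
  (W=0, Y=1, Z=0, X=0) weight 64/1575
  (W=1, Y=0, Z=2, X=1) weight 2/105
  (W=1, Y=1, Z=0, X=0) weight 2/315
Group by X:
  weight(X=0) = 74/1575
  weight(X=1) = 26/525
Total weight = 74/1575 + 26/525 = 152/1575
P(X=0 | obs) = 74/1575 / 152/1575 = 37/76
P(X=1 | obs) = 26/525 / 152/1575 = 39/76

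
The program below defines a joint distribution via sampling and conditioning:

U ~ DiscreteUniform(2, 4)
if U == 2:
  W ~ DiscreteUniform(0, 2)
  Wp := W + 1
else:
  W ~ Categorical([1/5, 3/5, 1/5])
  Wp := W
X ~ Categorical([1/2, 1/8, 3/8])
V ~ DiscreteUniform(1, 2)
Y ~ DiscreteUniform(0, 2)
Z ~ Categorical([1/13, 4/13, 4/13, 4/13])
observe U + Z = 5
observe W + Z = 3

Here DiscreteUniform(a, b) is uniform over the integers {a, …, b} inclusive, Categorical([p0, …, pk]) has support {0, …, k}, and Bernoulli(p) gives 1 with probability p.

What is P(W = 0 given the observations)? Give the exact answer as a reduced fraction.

P(W = 0 | obs) = 5/17

Enumerate traces; 54 have nonzero weight after conditioning:
  (U=2, W=0, X=0, V=1, Y=0, Z=3) weight 1/351
  (U=2, W=0, X=0, V=1, Y=1, Z=3) weight 1/351
  (U=2, W=0, X=0, V=1, Y=2, Z=3) weight 1/351
  (U=2, W=0, X=0, V=2, Y=0, Z=3) weight 1/351
  (U=2, W=0, X=0, V=2, Y=1, Z=3) weight 1/351
  (U=2, W=0, X=0, V=2, Y=2, Z=3) weight 1/351
  (U=2, W=0, X=1, V=1, Y=0, Z=3) weight 1/1404
  (U=2, W=0, X=1, V=1, Y=1, Z=3) weight 1/1404
  (U=3, W=1, X=0, V=1, Y=0, Z=2) weight 1/195
  (U=4, W=2, X=0, V=1, Y=0, Z=1) weight 1/585
  … 44 more
Group by W:
  weight(W=0) = 4/117
  weight(W=1) = 4/65
  weight(W=2) = 4/195
Total weight = 4/117 + 4/65 + 4/195 = 68/585
P(W=0 | obs) = 4/117 / 68/585 = 5/17
P(W=1 | obs) = 4/65 / 68/585 = 9/17
P(W=2 | obs) = 4/195 / 68/585 = 3/17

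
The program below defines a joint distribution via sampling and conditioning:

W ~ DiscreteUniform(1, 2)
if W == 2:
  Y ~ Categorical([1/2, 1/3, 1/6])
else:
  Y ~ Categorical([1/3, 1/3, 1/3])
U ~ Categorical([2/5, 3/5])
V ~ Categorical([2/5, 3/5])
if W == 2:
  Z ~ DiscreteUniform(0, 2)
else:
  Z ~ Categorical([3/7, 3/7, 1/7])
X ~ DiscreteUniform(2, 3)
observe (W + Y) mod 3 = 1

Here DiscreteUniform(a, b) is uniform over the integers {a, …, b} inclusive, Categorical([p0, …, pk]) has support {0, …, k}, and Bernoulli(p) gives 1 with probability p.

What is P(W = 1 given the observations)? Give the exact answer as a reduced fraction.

Enumerate traces; 48 have nonzero weight after conditioning:
  (W=1, Y=0, U=0, V=0, Z=0, X=2) weight 1/175
  (W=1, Y=0, U=0, V=0, Z=0, X=3) weight 1/175
  (W=1, Y=0, U=0, V=0, Z=1, X=2) weight 1/175
  (W=1, Y=0, U=0, V=0, Z=1, X=3) weight 1/175
  (W=1, Y=0, U=0, V=0, Z=2, X=2) weight 1/525
  (W=1, Y=0, U=0, V=0, Z=2, X=3) weight 1/525
  (W=1, Y=0, U=0, V=1, Z=0, X=2) weight 3/350
  (W=1, Y=0, U=0, V=1, Z=0, X=3) weight 3/350
  (W=2, Y=2, U=0, V=0, Z=0, X=2) weight 1/450
  … 39 more
Group by W:
  weight(W=1) = 1/6
  weight(W=2) = 1/12
Total weight = 1/6 + 1/12 = 1/4
P(W=1 | obs) = 1/6 / 1/4 = 2/3
P(W=2 | obs) = 1/12 / 1/4 = 1/3

P(W = 1 | obs) = 2/3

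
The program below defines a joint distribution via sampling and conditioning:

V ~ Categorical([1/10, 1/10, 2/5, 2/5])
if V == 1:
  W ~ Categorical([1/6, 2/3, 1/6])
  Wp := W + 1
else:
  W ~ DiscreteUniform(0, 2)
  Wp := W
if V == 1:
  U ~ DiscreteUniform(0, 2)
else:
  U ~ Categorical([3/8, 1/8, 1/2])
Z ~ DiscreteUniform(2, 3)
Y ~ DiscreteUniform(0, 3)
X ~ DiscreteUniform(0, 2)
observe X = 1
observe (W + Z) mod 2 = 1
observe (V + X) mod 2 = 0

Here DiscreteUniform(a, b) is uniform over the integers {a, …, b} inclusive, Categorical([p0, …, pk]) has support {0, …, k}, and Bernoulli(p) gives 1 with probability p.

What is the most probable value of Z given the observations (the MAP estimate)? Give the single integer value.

argmax_v P(Z = v | obs) = 3

Enumerate traces; 72 have nonzero weight after conditioning:
  (V=1, W=0, U=0, Z=3, Y=0, X=1) weight 1/4320
  (V=1, W=0, U=0, Z=3, Y=1, X=1) weight 1/4320
  (V=1, W=0, U=0, Z=3, Y=2, X=1) weight 1/4320
  (V=1, W=0, U=0, Z=3, Y=3, X=1) weight 1/4320
  (V=1, W=0, U=1, Z=3, Y=0, X=1) weight 1/4320
  (V=1, W=0, U=1, Z=3, Y=1, X=1) weight 1/4320
  (V=1, W=0, U=1, Z=3, Y=2, X=1) weight 1/4320
  (V=1, W=0, U=1, Z=3, Y=3, X=1) weight 1/4320
  (V=1, W=1, U=0, Z=2, Y=0, X=1) weight 1/1080
  … 63 more
Group by Z:
  weight(Z=2) = 1/30
  weight(Z=3) = 1/20
Total weight = 1/30 + 1/20 = 1/12
P(Z=2 | obs) = 1/30 / 1/12 = 2/5
P(Z=3 | obs) = 1/20 / 1/12 = 3/5
argmax = 3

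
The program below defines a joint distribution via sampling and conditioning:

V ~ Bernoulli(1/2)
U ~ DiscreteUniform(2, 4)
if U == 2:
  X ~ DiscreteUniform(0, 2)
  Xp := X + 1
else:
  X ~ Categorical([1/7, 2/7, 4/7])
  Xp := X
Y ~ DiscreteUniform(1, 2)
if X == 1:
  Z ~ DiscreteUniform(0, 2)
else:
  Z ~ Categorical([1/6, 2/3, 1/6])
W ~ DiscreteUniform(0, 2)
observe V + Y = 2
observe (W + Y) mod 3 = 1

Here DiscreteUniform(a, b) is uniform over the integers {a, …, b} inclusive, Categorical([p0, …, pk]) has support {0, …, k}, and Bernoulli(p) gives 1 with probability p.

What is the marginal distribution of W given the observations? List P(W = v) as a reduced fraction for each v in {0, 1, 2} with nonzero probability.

Enumerate traces; 54 have nonzero weight after conditioning:
  (V=0, U=2, X=0, Y=2, Z=0, W=2) weight 1/648
  (V=0, U=2, X=0, Y=2, Z=1, W=2) weight 1/162
  (V=0, U=2, X=0, Y=2, Z=2, W=2) weight 1/648
  (V=0, U=2, X=1, Y=2, Z=0, W=2) weight 1/324
  (V=0, U=2, X=1, Y=2, Z=1, W=2) weight 1/324
  (V=0, U=2, X=1, Y=2, Z=2, W=2) weight 1/324
  (V=0, U=2, X=2, Y=2, Z=0, W=2) weight 1/648
  (V=0, U=2, X=2, Y=2, Z=1, W=2) weight 1/162
  (V=1, U=2, X=0, Y=1, Z=0, W=0) weight 1/648
  … 45 more
Group by W:
  weight(W=0) = 1/12
  weight(W=2) = 1/12
Total weight = 1/12 + 1/12 = 1/6
P(W=0 | obs) = 1/12 / 1/6 = 1/2
P(W=2 | obs) = 1/12 / 1/6 = 1/2

P(W=0) = 1/2, P(W=2) = 1/2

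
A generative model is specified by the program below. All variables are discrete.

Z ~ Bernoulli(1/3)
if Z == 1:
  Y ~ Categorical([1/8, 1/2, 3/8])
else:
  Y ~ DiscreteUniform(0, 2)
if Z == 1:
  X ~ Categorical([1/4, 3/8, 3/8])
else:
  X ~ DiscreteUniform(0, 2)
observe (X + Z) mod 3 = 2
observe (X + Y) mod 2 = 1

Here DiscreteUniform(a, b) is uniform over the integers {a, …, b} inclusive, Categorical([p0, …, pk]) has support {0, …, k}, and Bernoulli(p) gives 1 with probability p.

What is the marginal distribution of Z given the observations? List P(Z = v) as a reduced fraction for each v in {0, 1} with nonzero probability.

P(Z=0) = 32/59, P(Z=1) = 27/59

Enumerate traces; 3 have nonzero weight after conditioning:
  (Z=0, Y=1, X=2) weight 2/27
  (Z=1, Y=0, X=1) weight 1/64
  (Z=1, Y=2, X=1) weight 3/64
Group by Z:
  weight(Z=0) = 2/27
  weight(Z=1) = 1/16
Total weight = 2/27 + 1/16 = 59/432
P(Z=0 | obs) = 2/27 / 59/432 = 32/59
P(Z=1 | obs) = 1/16 / 59/432 = 27/59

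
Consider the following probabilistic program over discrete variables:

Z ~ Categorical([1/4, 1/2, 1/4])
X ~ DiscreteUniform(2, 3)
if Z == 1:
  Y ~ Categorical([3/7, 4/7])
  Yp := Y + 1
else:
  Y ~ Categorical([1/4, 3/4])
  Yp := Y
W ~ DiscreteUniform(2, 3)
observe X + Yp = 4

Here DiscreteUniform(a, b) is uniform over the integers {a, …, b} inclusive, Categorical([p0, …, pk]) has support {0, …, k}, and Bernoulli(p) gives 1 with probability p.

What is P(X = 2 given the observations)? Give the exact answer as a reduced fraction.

Enumerate traces; 8 have nonzero weight after conditioning:
  (Z=0, X=3, Y=1, W=2) weight 3/64
  (Z=0, X=3, Y=1, W=3) weight 3/64
  (Z=1, X=2, Y=1, W=2) weight 1/14
  (Z=1, X=2, Y=1, W=3) weight 1/14
  (Z=1, X=3, Y=0, W=2) weight 3/56
  (Z=1, X=3, Y=0, W=3) weight 3/56
  (Z=2, X=3, Y=1, W=2) weight 3/64
  (Z=2, X=3, Y=1, W=3) weight 3/64
Group by X:
  weight(X=2) = 1/7
  weight(X=3) = 33/112
Total weight = 1/7 + 33/112 = 7/16
P(X=2 | obs) = 1/7 / 7/16 = 16/49
P(X=3 | obs) = 33/112 / 7/16 = 33/49

P(X = 2 | obs) = 16/49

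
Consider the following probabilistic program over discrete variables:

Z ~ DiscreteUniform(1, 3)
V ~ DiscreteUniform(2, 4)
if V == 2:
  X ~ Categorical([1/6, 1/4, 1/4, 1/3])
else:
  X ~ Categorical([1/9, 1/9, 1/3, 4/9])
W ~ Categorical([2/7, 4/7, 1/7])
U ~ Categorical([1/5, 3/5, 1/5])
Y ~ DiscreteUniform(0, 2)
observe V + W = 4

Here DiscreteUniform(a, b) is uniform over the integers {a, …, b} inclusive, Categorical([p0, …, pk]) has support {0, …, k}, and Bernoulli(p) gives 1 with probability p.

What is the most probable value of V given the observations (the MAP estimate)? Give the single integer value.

Enumerate traces; 324 have nonzero weight after conditioning:
  (Z=1, V=2, X=0, W=2, U=0, Y=0) weight 1/5670
  (Z=1, V=2, X=0, W=2, U=0, Y=1) weight 1/5670
  (Z=1, V=2, X=0, W=2, U=0, Y=2) weight 1/5670
  (Z=1, V=2, X=0, W=2, U=1, Y=0) weight 1/1890
  (Z=1, V=2, X=0, W=2, U=1, Y=1) weight 1/1890
  (Z=1, V=2, X=0, W=2, U=1, Y=2) weight 1/1890
  (Z=1, V=2, X=0, W=2, U=2, Y=0) weight 1/5670
  (Z=1, V=2, X=0, W=2, U=2, Y=1) weight 1/5670
  (Z=1, V=3, X=0, W=1, U=0, Y=0) weight 4/8505
  (Z=1, V=4, X=0, W=0, U=0, Y=0) weight 2/8505
  … 314 more
Group by V:
  weight(V=2) = 1/21
  weight(V=3) = 4/21
  weight(V=4) = 2/21
Total weight = 1/21 + 4/21 + 2/21 = 1/3
P(V=2 | obs) = 1/21 / 1/3 = 1/7
P(V=3 | obs) = 4/21 / 1/3 = 4/7
P(V=4 | obs) = 2/21 / 1/3 = 2/7
argmax = 3

argmax_v P(V = v | obs) = 3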